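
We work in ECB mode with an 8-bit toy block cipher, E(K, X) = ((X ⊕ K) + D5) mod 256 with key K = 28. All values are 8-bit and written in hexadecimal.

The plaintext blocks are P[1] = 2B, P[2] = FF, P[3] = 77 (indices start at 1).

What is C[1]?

ECB encryption: C_i = E(K, P_i).
C[1]: E(K, 2B) = D8.

C[1] = D8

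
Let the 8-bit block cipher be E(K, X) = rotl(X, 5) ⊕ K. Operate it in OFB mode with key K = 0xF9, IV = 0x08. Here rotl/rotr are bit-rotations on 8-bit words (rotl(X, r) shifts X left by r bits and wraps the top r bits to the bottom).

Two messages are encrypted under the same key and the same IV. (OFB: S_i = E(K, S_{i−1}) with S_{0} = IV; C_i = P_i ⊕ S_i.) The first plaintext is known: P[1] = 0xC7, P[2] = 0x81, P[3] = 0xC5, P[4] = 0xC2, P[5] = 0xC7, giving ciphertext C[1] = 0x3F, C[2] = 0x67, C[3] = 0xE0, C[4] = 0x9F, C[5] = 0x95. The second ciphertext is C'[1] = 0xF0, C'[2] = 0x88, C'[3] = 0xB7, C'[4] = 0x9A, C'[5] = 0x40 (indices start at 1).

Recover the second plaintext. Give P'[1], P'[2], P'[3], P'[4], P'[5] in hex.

P'[1] = 0x08, P'[2] = 0x6E, P'[3] = 0x92, P'[4] = 0xC7, P'[5] = 0x12

In OFB with a reused IV, both messages share the same keystream S_i, so C_i ⊕ C'_i = P_i ⊕ P'_i and thus P'_i = P_i ⊕ C_i ⊕ C'_i.
P'[1]: 0xC7 ⊕ 0x3F ⊕ 0xF0 = 0x08.
P'[2]: 0x81 ⊕ 0x67 ⊕ 0x88 = 0x6E.
P'[3]: 0xC5 ⊕ 0xE0 ⊕ 0xB7 = 0x92.
P'[4]: 0xC2 ⊕ 0x9F ⊕ 0x9A = 0xC7.
P'[5]: 0xC7 ⊕ 0x95 ⊕ 0x40 = 0x12.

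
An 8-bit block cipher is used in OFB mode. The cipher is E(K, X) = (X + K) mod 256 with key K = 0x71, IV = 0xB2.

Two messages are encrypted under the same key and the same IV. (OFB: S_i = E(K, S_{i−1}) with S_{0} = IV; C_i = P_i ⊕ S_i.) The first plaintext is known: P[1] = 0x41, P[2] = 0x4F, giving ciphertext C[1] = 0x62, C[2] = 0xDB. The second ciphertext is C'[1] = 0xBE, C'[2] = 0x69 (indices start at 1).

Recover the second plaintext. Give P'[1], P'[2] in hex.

In OFB with a reused IV, both messages share the same keystream S_i, so C_i ⊕ C'_i = P_i ⊕ P'_i and thus P'_i = P_i ⊕ C_i ⊕ C'_i.
P'[1]: 0x41 ⊕ 0x62 ⊕ 0xBE = 0x9D.
P'[2]: 0x4F ⊕ 0xDB ⊕ 0x69 = 0xFD.

P'[1] = 0x9D, P'[2] = 0xFD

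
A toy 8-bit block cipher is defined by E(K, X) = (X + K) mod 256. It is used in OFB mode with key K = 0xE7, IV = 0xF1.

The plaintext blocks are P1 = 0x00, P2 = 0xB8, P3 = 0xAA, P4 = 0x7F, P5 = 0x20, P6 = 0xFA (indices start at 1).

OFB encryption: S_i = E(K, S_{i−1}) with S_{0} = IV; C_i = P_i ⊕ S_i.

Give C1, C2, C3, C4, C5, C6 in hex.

C1: S = E(K, 0xF1) = 0xD8; 0x00 ⊕ 0xD8 = 0xD8.
C2: S = E(K, 0xD8) = 0xBF; 0xB8 ⊕ 0xBF = 0x07.
C3: S = E(K, 0xBF) = 0xA6; 0xAA ⊕ 0xA6 = 0x0C.
C4: S = E(K, 0xA6) = 0x8D; 0x7F ⊕ 0x8D = 0xF2.
C5: S = E(K, 0x8D) = 0x74; 0x20 ⊕ 0x74 = 0x54.
C6: S = E(K, 0x74) = 0x5B; 0xFA ⊕ 0x5B = 0xA1.

C1 = 0xD8, C2 = 0x07, C3 = 0x0C, C4 = 0xF2, C5 = 0x54, C6 = 0xA1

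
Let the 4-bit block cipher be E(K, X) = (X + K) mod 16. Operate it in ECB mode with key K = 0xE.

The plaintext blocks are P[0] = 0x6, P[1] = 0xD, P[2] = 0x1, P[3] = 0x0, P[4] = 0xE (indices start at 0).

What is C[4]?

C[4] = 0xC

ECB encryption: C_i = E(K, P_i).
C[4]: E(K, 0xE) = 0xC.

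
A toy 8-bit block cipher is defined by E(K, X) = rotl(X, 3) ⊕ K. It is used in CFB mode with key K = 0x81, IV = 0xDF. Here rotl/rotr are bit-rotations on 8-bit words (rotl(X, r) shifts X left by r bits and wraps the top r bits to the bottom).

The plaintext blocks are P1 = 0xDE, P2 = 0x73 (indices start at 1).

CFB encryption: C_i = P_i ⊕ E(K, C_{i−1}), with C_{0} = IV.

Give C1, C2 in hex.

C1 = 0xA1, C2 = 0xFF

C1: E(K, 0xDF) = 0x7F; 0xDE ⊕ 0x7F = 0xA1.
C2: E(K, 0xA1) = 0x8C; 0x73 ⊕ 0x8C = 0xFF.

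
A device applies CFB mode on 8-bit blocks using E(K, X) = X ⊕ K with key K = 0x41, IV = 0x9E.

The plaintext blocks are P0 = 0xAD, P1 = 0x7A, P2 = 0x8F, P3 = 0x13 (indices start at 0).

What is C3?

CFB encryption: C_i = P_i ⊕ E(K, C_{i−1}), with C_{−1} = IV.
C0: E(K, 0x9E) = 0xDF; 0xAD ⊕ 0xDF = 0x72.
C1: E(K, 0x72) = 0x33; 0x7A ⊕ 0x33 = 0x49.
C2: E(K, 0x49) = 0x08; 0x8F ⊕ 0x08 = 0x87.
C3: E(K, 0x87) = 0xC6; 0x13 ⊕ 0xC6 = 0xD5.

C3 = 0xD5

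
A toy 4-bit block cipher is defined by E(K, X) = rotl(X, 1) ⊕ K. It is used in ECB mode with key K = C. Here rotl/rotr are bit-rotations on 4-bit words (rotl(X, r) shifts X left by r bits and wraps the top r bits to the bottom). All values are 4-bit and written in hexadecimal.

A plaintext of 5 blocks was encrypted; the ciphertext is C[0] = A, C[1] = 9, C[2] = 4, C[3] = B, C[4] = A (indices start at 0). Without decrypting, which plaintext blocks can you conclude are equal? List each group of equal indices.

ECB encrypts each block independently with the same key, so equal ciphertext blocks imply equal plaintext blocks.
C[0] = C[4] = A, so P[0] = P[4].

P[0] = P[4]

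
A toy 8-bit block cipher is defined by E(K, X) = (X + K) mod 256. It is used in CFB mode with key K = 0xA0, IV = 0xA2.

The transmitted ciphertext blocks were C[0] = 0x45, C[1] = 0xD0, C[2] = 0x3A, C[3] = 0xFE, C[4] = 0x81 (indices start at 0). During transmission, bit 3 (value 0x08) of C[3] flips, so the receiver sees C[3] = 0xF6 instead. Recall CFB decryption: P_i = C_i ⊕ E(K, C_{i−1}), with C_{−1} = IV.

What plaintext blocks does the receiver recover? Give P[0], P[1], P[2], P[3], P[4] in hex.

P[0] = 0x07, P[1] = 0x35, P[2] = 0x4A, P[3] = 0x2C, P[4] = 0x17

Only C[3] changed, to 0xF6. In CFB, a change in C_i flips the same bit in P_i and garbles P_{i+1}. Decrypting the received ciphertext:
P[0]: E(K, 0xA2) = 0x42; 0x45 ⊕ 0x42 = 0x07.
P[1]: E(K, 0x45) = 0xE5; 0xD0 ⊕ 0xE5 = 0x35.
P[2]: E(K, 0xD0) = 0x70; 0x3A ⊕ 0x70 = 0x4A.
P[3]: E(K, 0x3A) = 0xDA; 0xF6 ⊕ 0xDA = 0x2C.
P[4]: E(K, 0xF6) = 0x96; 0x81 ⊕ 0x96 = 0x17.
Blocks that differ from the original plaintext: P[3], P[4].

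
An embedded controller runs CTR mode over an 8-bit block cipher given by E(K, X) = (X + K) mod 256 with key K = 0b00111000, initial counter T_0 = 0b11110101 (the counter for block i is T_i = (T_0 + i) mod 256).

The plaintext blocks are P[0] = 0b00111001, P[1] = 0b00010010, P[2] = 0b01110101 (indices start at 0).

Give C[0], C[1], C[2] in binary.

C[0] = 0b00010100, C[1] = 0b00111100, C[2] = 0b01011010

CTR encryption: S_i = E(K, T_i) where T_i is the counter for block i; C_i = P_i ⊕ S_i.
C[0]: T = 0b11110101, S = E(K, T) = 0b00101101; 0b00111001 ⊕ 0b00101101 = 0b00010100.
C[1]: T = 0b11110110, S = E(K, T) = 0b00101110; 0b00010010 ⊕ 0b00101110 = 0b00111100.
C[2]: T = 0b11110111, S = E(K, T) = 0b00101111; 0b01110101 ⊕ 0b00101111 = 0b01011010.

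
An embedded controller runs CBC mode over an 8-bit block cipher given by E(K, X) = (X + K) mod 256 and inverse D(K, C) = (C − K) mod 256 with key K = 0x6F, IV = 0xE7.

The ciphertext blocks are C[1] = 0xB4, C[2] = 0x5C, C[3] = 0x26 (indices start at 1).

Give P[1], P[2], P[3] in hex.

P[1] = 0xA2, P[2] = 0x59, P[3] = 0xEB

CBC decryption: P_i = D(K, C_i) ⊕ C_{i−1}, with C_{0} = IV.
P[1]: D(K, 0xB4) = 0x45; 0x45 ⊕ 0xE7 = 0xA2.
P[2]: D(K, 0x5C) = 0xED; 0xED ⊕ 0xB4 = 0x59.
P[3]: D(K, 0x26) = 0xB7; 0xB7 ⊕ 0x5C = 0xEB.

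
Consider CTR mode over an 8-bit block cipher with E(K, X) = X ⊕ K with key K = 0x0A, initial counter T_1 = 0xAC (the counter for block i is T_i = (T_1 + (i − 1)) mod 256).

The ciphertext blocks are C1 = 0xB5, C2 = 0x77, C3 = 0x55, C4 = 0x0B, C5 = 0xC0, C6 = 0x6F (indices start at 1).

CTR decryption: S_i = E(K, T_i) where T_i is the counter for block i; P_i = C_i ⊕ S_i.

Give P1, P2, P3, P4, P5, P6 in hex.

P1: T = 0xAC, S = E(K, T) = 0xA6; 0xB5 ⊕ 0xA6 = 0x13.
P2: T = 0xAD, S = E(K, T) = 0xA7; 0x77 ⊕ 0xA7 = 0xD0.
P3: T = 0xAE, S = E(K, T) = 0xA4; 0x55 ⊕ 0xA4 = 0xF1.
P4: T = 0xAF, S = E(K, T) = 0xA5; 0x0B ⊕ 0xA5 = 0xAE.
P5: T = 0xB0, S = E(K, T) = 0xBA; 0xC0 ⊕ 0xBA = 0x7A.
P6: T = 0xB1, S = E(K, T) = 0xBB; 0x6F ⊕ 0xBB = 0xD4.

P1 = 0x13, P2 = 0xD0, P3 = 0xF1, P4 = 0xAE, P5 = 0x7A, P6 = 0xD4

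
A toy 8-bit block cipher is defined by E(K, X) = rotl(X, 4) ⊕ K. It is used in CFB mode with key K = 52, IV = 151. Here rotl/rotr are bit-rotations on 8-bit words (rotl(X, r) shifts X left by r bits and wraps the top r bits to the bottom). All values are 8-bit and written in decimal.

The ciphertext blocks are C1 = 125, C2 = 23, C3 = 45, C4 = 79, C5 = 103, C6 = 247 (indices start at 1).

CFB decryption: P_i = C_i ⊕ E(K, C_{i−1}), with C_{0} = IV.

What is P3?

P3: E(K, 23) = 69; 45 ⊕ 69 = 104.

P3 = 104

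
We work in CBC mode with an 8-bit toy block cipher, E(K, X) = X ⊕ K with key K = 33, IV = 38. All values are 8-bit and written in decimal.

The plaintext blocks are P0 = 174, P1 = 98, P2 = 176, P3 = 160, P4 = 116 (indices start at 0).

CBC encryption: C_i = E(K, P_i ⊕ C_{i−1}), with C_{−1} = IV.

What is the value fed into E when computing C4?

C0: P0 ⊕ 38 = 136; E(K, 136) = 169.
C1: P1 ⊕ 169 = 203; E(K, 203) = 234.
C2: P2 ⊕ 234 = 90; E(K, 90) = 123.
C3: P3 ⊕ 123 = 219; E(K, 219) = 250.
C4: P4 ⊕ 250 = 142; E(K, 142) = 175.
So the input to E for block 4 is 142.

142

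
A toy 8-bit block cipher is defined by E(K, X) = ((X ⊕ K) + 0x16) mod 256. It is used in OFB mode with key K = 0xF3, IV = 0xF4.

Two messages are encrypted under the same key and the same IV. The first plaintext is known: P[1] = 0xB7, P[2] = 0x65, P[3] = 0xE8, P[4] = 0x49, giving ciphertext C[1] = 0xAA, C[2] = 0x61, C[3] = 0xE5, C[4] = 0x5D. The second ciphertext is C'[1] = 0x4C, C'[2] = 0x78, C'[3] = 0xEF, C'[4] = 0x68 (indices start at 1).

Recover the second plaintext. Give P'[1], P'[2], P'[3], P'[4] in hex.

In OFB with a reused IV, both messages share the same keystream S_i, so C_i ⊕ C'_i = P_i ⊕ P'_i and thus P'_i = P_i ⊕ C_i ⊕ C'_i.
P'[1]: 0xB7 ⊕ 0xAA ⊕ 0x4C = 0x51.
P'[2]: 0x65 ⊕ 0x61 ⊕ 0x78 = 0x7C.
P'[3]: 0xE8 ⊕ 0xE5 ⊕ 0xEF = 0xE2.
P'[4]: 0x49 ⊕ 0x5D ⊕ 0x68 = 0x7C.

P'[1] = 0x51, P'[2] = 0x7C, P'[3] = 0xE2, P'[4] = 0x7C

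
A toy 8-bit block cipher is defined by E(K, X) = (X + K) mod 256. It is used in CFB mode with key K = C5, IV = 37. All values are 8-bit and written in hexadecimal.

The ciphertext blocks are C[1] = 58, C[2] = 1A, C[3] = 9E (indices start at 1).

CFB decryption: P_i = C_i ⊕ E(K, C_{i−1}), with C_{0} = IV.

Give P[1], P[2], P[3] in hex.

P[1] = A4, P[2] = 07, P[3] = 41

P[1]: E(K, 37) = FC; 58 ⊕ FC = A4.
P[2]: E(K, 58) = 1D; 1A ⊕ 1D = 07.
P[3]: E(K, 1A) = DF; 9E ⊕ DF = 41.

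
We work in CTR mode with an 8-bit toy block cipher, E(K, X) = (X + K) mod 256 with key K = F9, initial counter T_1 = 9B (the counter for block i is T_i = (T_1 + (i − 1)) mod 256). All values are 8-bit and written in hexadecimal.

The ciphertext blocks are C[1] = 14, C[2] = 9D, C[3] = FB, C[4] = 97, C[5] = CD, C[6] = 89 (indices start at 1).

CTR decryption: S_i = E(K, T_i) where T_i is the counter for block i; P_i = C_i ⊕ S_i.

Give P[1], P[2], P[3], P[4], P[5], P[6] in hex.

P[1] = 80, P[2] = 08, P[3] = 6D, P[4] = 00, P[5] = 55, P[6] = 10

P[1]: T = 9B, S = E(K, T) = 94; 14 ⊕ 94 = 80.
P[2]: T = 9C, S = E(K, T) = 95; 9D ⊕ 95 = 08.
P[3]: T = 9D, S = E(K, T) = 96; FB ⊕ 96 = 6D.
P[4]: T = 9E, S = E(K, T) = 97; 97 ⊕ 97 = 00.
P[5]: T = 9F, S = E(K, T) = 98; CD ⊕ 98 = 55.
P[6]: T = A0, S = E(K, T) = 99; 89 ⊕ 99 = 10.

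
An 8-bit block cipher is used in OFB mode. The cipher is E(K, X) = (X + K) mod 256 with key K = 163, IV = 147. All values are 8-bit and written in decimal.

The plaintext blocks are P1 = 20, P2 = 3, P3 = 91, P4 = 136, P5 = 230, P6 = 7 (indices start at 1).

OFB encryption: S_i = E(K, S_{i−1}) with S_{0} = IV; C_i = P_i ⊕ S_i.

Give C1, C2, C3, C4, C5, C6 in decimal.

C1 = 34, C2 = 218, C3 = 39, C4 = 151, C5 = 36, C6 = 98

C1: S = E(K, 147) = 54; 20 ⊕ 54 = 34.
C2: S = E(K, 54) = 217; 3 ⊕ 217 = 218.
C3: S = E(K, 217) = 124; 91 ⊕ 124 = 39.
C4: S = E(K, 124) = 31; 136 ⊕ 31 = 151.
C5: S = E(K, 31) = 194; 230 ⊕ 194 = 36.
C6: S = E(K, 194) = 101; 7 ⊕ 101 = 98.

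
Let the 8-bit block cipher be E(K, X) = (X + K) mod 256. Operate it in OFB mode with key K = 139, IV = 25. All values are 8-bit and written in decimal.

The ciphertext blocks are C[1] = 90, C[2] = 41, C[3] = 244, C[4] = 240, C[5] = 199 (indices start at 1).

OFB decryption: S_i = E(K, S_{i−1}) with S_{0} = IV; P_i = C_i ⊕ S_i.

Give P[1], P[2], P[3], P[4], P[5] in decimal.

P[1]: S = E(K, 25) = 164; 90 ⊕ 164 = 254.
P[2]: S = E(K, 164) = 47; 41 ⊕ 47 = 6.
P[3]: S = E(K, 47) = 186; 244 ⊕ 186 = 78.
P[4]: S = E(K, 186) = 69; 240 ⊕ 69 = 181.
P[5]: S = E(K, 69) = 208; 199 ⊕ 208 = 23.

P[1] = 254, P[2] = 6, P[3] = 78, P[4] = 181, P[5] = 23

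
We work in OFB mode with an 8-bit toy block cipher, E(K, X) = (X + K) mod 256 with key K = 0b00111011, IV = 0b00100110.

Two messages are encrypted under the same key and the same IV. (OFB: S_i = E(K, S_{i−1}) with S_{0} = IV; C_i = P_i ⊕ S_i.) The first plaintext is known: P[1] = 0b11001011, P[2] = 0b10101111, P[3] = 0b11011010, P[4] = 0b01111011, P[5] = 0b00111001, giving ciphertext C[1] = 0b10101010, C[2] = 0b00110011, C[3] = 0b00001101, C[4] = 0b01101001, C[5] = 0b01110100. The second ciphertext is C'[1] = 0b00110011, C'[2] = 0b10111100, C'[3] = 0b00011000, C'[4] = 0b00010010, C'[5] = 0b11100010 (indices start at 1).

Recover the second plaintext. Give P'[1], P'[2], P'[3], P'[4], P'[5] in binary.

P'[1] = 0b01010010, P'[2] = 0b00100000, P'[3] = 0b11001111, P'[4] = 0b00000000, P'[5] = 0b10101111

In OFB with a reused IV, both messages share the same keystream S_i, so C_i ⊕ C'_i = P_i ⊕ P'_i and thus P'_i = P_i ⊕ C_i ⊕ C'_i.
P'[1]: 0b11001011 ⊕ 0b10101010 ⊕ 0b00110011 = 0b01010010.
P'[2]: 0b10101111 ⊕ 0b00110011 ⊕ 0b10111100 = 0b00100000.
P'[3]: 0b11011010 ⊕ 0b00001101 ⊕ 0b00011000 = 0b11001111.
P'[4]: 0b01111011 ⊕ 0b01101001 ⊕ 0b00010010 = 0b00000000.
P'[5]: 0b00111001 ⊕ 0b01110100 ⊕ 0b11100010 = 0b10101111.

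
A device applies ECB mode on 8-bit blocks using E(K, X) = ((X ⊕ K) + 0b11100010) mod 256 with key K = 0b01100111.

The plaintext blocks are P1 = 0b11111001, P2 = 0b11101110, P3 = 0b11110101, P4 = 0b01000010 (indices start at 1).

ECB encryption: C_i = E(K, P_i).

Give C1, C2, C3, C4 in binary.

C1 = 0b10000000, C2 = 0b01101011, C3 = 0b01110100, C4 = 0b00000111

C1: E(K, 0b11111001) = 0b10000000.
C2: E(K, 0b11101110) = 0b01101011.
C3: E(K, 0b11110101) = 0b01110100.
C4: E(K, 0b01000010) = 0b00000111.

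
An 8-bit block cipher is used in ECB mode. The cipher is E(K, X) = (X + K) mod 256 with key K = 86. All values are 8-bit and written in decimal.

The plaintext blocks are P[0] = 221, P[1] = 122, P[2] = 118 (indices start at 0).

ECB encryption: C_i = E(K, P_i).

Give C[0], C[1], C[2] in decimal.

C[0]: E(K, 221) = 51.
C[1]: E(K, 122) = 208.
C[2]: E(K, 118) = 204.

C[0] = 51, C[1] = 208, C[2] = 204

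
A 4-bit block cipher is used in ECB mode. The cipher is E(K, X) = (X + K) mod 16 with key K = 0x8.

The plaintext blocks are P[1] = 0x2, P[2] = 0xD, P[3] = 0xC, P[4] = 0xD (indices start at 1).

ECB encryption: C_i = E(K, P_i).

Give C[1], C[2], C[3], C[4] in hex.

C[1] = 0xA, C[2] = 0x5, C[3] = 0x4, C[4] = 0x5

C[1]: E(K, 0x2) = 0xA.
C[2]: E(K, 0xD) = 0x5.
C[3]: E(K, 0xC) = 0x4.
C[4]: E(K, 0xD) = 0x5.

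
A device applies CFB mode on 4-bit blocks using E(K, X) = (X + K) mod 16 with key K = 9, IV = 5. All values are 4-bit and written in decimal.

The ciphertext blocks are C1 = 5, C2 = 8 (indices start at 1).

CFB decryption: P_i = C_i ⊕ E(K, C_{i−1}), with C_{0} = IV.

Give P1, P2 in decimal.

P1: E(K, 5) = 14; 5 ⊕ 14 = 11.
P2: E(K, 5) = 14; 8 ⊕ 14 = 6.

P1 = 11, P2 = 6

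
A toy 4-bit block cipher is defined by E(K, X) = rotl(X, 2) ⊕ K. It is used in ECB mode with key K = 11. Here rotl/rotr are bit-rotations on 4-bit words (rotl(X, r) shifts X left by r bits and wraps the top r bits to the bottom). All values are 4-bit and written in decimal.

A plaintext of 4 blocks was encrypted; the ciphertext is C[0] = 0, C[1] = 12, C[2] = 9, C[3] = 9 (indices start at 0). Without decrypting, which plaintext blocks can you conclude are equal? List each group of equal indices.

P[2] = P[3]

ECB encrypts each block independently with the same key, so equal ciphertext blocks imply equal plaintext blocks.
C[2] = C[3] = 9, so P[2] = P[3].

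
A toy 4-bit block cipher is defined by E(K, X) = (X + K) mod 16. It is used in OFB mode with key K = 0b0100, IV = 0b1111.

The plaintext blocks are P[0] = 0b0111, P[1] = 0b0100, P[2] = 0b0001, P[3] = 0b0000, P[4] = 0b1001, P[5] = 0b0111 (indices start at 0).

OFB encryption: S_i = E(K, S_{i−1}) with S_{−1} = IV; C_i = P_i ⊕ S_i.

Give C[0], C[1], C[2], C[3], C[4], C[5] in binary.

C[0] = 0b0100, C[1] = 0b0011, C[2] = 0b1010, C[3] = 0b1111, C[4] = 0b1010, C[5] = 0b0000

C[0]: S = E(K, 0b1111) = 0b0011; 0b0111 ⊕ 0b0011 = 0b0100.
C[1]: S = E(K, 0b0011) = 0b0111; 0b0100 ⊕ 0b0111 = 0b0011.
C[2]: S = E(K, 0b0111) = 0b1011; 0b0001 ⊕ 0b1011 = 0b1010.
C[3]: S = E(K, 0b1011) = 0b1111; 0b0000 ⊕ 0b1111 = 0b1111.
C[4]: S = E(K, 0b1111) = 0b0011; 0b1001 ⊕ 0b0011 = 0b1010.
C[5]: S = E(K, 0b0011) = 0b0111; 0b0111 ⊕ 0b0111 = 0b0000.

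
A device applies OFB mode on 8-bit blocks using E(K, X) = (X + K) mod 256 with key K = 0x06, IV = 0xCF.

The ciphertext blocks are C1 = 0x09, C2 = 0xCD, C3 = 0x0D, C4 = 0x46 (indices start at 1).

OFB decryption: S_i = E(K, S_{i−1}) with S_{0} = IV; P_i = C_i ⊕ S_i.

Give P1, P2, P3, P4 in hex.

P1: S = E(K, 0xCF) = 0xD5; 0x09 ⊕ 0xD5 = 0xDC.
P2: S = E(K, 0xD5) = 0xDB; 0xCD ⊕ 0xDB = 0x16.
P3: S = E(K, 0xDB) = 0xE1; 0x0D ⊕ 0xE1 = 0xEC.
P4: S = E(K, 0xE1) = 0xE7; 0x46 ⊕ 0xE7 = 0xA1.

P1 = 0xDC, P2 = 0x16, P3 = 0xEC, P4 = 0xA1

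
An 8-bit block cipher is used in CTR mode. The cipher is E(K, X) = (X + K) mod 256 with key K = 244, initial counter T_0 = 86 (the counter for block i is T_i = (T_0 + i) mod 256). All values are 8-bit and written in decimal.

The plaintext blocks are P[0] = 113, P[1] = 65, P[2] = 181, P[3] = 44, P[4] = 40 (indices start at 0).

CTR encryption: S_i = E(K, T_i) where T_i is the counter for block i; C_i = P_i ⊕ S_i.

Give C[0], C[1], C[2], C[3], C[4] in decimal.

C[0] = 59, C[1] = 10, C[2] = 249, C[3] = 97, C[4] = 102

C[0]: T = 86, S = E(K, T) = 74; 113 ⊕ 74 = 59.
C[1]: T = 87, S = E(K, T) = 75; 65 ⊕ 75 = 10.
C[2]: T = 88, S = E(K, T) = 76; 181 ⊕ 76 = 249.
C[3]: T = 89, S = E(K, T) = 77; 44 ⊕ 77 = 97.
C[4]: T = 90, S = E(K, T) = 78; 40 ⊕ 78 = 102.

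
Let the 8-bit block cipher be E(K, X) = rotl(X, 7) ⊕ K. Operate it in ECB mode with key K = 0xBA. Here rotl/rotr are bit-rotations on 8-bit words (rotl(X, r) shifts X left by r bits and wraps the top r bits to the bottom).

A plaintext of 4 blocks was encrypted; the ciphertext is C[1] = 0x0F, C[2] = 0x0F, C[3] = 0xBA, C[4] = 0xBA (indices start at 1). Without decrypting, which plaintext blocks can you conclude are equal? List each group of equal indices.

P[1] = P[2]; P[3] = P[4]

ECB encrypts each block independently with the same key, so equal ciphertext blocks imply equal plaintext blocks.
C[1] = C[2] = 0x0F, so P[1] = P[2].
C[3] = C[4] = 0xBA, so P[3] = P[4].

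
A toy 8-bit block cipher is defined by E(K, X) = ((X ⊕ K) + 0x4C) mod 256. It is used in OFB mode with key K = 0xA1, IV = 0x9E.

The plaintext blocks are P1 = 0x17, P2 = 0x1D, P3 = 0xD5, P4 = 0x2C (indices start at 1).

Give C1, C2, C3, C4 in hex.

C1 = 0x9C, C2 = 0x6B, C3 = 0xF6, C4 = 0xE2

OFB encryption: S_i = E(K, S_{i−1}) with S_{0} = IV; C_i = P_i ⊕ S_i.
C1: S = E(K, 0x9E) = 0x8B; 0x17 ⊕ 0x8B = 0x9C.
C2: S = E(K, 0x8B) = 0x76; 0x1D ⊕ 0x76 = 0x6B.
C3: S = E(K, 0x76) = 0x23; 0xD5 ⊕ 0x23 = 0xF6.
C4: S = E(K, 0x23) = 0xCE; 0x2C ⊕ 0xCE = 0xE2.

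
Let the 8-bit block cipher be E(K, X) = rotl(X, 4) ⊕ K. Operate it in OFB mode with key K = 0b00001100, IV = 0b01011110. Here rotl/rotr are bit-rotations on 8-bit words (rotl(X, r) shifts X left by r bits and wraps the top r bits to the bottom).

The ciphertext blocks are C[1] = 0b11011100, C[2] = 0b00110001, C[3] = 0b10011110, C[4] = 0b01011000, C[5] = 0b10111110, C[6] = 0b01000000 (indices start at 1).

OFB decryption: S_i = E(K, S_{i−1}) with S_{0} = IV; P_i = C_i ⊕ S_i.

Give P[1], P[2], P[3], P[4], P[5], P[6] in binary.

P[1] = 0b00110101, P[2] = 0b10100011, P[3] = 0b10111011, P[4] = 0b00000110, P[5] = 0b01010111, P[6] = 0b11010010

P[1]: S = E(K, 0b01011110) = 0b11101001; 0b11011100 ⊕ 0b11101001 = 0b00110101.
P[2]: S = E(K, 0b11101001) = 0b10010010; 0b00110001 ⊕ 0b10010010 = 0b10100011.
P[3]: S = E(K, 0b10010010) = 0b00100101; 0b10011110 ⊕ 0b00100101 = 0b10111011.
P[4]: S = E(K, 0b00100101) = 0b01011110; 0b01011000 ⊕ 0b01011110 = 0b00000110.
P[5]: S = E(K, 0b01011110) = 0b11101001; 0b10111110 ⊕ 0b11101001 = 0b01010111.
P[6]: S = E(K, 0b11101001) = 0b10010010; 0b01000000 ⊕ 0b10010010 = 0b11010010.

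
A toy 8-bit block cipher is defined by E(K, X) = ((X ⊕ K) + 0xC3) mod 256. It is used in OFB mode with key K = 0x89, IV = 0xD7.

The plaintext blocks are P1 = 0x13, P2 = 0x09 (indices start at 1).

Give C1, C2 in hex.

OFB encryption: S_i = E(K, S_{i−1}) with S_{0} = IV; C_i = P_i ⊕ S_i.
C1: S = E(K, 0xD7) = 0x21; 0x13 ⊕ 0x21 = 0x32.
C2: S = E(K, 0x21) = 0x6B; 0x09 ⊕ 0x6B = 0x62.

C1 = 0x32, C2 = 0x62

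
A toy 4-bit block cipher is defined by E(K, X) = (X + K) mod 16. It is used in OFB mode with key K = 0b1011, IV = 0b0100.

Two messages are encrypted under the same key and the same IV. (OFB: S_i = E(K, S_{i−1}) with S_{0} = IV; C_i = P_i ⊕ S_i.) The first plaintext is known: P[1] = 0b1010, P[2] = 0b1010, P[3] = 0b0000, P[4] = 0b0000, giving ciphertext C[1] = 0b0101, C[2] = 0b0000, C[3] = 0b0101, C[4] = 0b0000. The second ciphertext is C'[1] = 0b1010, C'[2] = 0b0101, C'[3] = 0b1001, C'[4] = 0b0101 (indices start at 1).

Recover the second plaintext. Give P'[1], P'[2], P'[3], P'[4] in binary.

In OFB with a reused IV, both messages share the same keystream S_i, so C_i ⊕ C'_i = P_i ⊕ P'_i and thus P'_i = P_i ⊕ C_i ⊕ C'_i.
P'[1]: 0b1010 ⊕ 0b0101 ⊕ 0b1010 = 0b0101.
P'[2]: 0b1010 ⊕ 0b0000 ⊕ 0b0101 = 0b1111.
P'[3]: 0b0000 ⊕ 0b0101 ⊕ 0b1001 = 0b1100.
P'[4]: 0b0000 ⊕ 0b0000 ⊕ 0b0101 = 0b0101.

P'[1] = 0b0101, P'[2] = 0b1111, P'[3] = 0b1100, P'[4] = 0b0101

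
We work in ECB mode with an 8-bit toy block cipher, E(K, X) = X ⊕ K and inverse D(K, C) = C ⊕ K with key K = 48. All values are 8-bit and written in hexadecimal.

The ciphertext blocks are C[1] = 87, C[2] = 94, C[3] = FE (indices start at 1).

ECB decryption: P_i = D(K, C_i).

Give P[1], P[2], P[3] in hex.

P[1]: D(K, 87) = CF.
P[2]: D(K, 94) = DC.
P[3]: D(K, FE) = B6.

P[1] = CF, P[2] = DC, P[3] = B6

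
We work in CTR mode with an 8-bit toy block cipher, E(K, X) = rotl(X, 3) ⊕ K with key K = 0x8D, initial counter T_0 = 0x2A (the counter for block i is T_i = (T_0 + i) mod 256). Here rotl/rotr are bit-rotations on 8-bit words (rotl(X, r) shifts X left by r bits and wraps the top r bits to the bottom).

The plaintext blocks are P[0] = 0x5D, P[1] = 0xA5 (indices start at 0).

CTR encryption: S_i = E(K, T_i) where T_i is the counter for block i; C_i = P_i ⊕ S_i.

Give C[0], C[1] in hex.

C[0]: T = 0x2A, S = E(K, T) = 0xDC; 0x5D ⊕ 0xDC = 0x81.
C[1]: T = 0x2B, S = E(K, T) = 0xD4; 0xA5 ⊕ 0xD4 = 0x71.

C[0] = 0x81, C[1] = 0x71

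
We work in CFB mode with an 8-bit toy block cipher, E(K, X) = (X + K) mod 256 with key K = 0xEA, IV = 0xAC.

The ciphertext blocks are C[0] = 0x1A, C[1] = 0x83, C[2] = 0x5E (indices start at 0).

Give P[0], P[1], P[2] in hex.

P[0] = 0x8C, P[1] = 0x87, P[2] = 0x33

CFB decryption: P_i = C_i ⊕ E(K, C_{i−1}), with C_{−1} = IV.
P[0]: E(K, 0xAC) = 0x96; 0x1A ⊕ 0x96 = 0x8C.
P[1]: E(K, 0x1A) = 0x04; 0x83 ⊕ 0x04 = 0x87.
P[2]: E(K, 0x83) = 0x6D; 0x5E ⊕ 0x6D = 0x33.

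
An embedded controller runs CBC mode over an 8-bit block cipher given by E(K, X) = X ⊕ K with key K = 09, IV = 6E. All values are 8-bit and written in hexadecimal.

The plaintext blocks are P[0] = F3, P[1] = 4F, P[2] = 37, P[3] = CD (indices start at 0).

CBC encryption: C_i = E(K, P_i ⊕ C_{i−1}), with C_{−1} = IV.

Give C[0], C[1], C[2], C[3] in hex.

C[0]: P[0] ⊕ 6E = 9D; E(K, 9D) = 94.
C[1]: P[1] ⊕ 94 = DB; E(K, DB) = D2.
C[2]: P[2] ⊕ D2 = E5; E(K, E5) = EC.
C[3]: P[3] ⊕ EC = 21; E(K, 21) = 28.

C[0] = 94, C[1] = D2, C[2] = EC, C[3] = 28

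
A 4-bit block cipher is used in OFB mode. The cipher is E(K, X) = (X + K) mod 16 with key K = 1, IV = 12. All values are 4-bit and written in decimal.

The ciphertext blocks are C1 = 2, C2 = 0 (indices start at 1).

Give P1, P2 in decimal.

P1 = 15, P2 = 14

OFB decryption: S_i = E(K, S_{i−1}) with S_{0} = IV; P_i = C_i ⊕ S_i.
P1: S = E(K, 12) = 13; 2 ⊕ 13 = 15.
P2: S = E(K, 13) = 14; 0 ⊕ 14 = 14.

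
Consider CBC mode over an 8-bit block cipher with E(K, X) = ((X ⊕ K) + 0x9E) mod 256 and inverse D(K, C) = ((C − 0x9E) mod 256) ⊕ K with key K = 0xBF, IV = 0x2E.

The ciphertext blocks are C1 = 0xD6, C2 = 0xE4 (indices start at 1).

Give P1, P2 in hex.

P1 = 0xA9, P2 = 0x2F

CBC decryption: P_i = D(K, C_i) ⊕ C_{i−1}, with C_{0} = IV.
P1: D(K, 0xD6) = 0x87; 0x87 ⊕ 0x2E = 0xA9.
P2: D(K, 0xE4) = 0xF9; 0xF9 ⊕ 0xD6 = 0x2F.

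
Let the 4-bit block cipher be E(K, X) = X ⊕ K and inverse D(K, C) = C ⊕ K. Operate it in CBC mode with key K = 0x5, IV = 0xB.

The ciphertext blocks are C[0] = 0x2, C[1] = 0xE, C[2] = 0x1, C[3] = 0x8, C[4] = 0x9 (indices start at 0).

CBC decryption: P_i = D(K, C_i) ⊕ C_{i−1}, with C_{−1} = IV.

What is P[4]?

P[4]: D(K, 0x9) = 0xC; 0xC ⊕ 0x8 = 0x4.

P[4] = 0x4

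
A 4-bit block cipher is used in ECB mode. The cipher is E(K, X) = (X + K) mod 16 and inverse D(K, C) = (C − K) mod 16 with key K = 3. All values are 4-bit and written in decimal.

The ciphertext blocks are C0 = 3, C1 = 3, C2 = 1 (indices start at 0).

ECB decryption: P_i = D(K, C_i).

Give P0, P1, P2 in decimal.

P0 = 0, P1 = 0, P2 = 14

P0: D(K, 3) = 0.
P1: D(K, 3) = 0.
P2: D(K, 1) = 14.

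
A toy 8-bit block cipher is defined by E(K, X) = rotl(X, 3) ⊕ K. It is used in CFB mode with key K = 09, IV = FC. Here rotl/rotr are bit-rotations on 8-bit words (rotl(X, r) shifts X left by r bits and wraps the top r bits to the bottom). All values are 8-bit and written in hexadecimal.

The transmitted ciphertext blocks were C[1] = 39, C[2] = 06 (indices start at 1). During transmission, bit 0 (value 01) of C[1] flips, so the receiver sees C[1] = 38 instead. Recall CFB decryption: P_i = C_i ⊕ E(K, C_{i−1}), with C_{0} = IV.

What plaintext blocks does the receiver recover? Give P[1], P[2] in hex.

Only C[1] changed, to 38. In CFB, a change in C_i flips the same bit in P_i and garbles P_{i+1}. Decrypting the received ciphertext:
P[1]: E(K, FC) = EE; 38 ⊕ EE = D6.
P[2]: E(K, 38) = C8; 06 ⊕ C8 = CE.
Blocks that differ from the original plaintext: P[1], P[2].

P[1] = D6, P[2] = CE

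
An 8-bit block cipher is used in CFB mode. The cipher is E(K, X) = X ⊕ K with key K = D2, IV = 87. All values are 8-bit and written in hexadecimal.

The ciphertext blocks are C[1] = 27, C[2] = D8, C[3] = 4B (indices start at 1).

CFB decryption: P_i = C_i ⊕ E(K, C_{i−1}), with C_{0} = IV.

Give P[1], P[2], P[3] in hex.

P[1]: E(K, 87) = 55; 27 ⊕ 55 = 72.
P[2]: E(K, 27) = F5; D8 ⊕ F5 = 2D.
P[3]: E(K, D8) = 0A; 4B ⊕ 0A = 41.

P[1] = 72, P[2] = 2D, P[3] = 41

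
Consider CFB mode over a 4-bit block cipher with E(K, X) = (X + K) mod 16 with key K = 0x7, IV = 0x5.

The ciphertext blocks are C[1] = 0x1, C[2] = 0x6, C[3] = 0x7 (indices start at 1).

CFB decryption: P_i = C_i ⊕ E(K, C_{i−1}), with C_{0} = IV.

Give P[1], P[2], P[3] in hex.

P[1] = 0xD, P[2] = 0xE, P[3] = 0xA

P[1]: E(K, 0x5) = 0xC; 0x1 ⊕ 0xC = 0xD.
P[2]: E(K, 0x1) = 0x8; 0x6 ⊕ 0x8 = 0xE.
P[3]: E(K, 0x6) = 0xD; 0x7 ⊕ 0xD = 0xA.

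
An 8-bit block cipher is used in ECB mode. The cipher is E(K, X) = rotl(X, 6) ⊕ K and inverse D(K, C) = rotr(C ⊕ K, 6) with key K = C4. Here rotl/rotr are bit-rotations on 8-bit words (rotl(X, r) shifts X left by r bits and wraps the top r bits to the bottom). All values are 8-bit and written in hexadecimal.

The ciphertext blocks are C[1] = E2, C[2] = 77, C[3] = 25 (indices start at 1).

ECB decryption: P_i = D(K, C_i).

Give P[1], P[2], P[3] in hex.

P[1] = 98, P[2] = CE, P[3] = 87

P[1]: D(K, E2) = 98.
P[2]: D(K, 77) = CE.
P[3]: D(K, 25) = 87.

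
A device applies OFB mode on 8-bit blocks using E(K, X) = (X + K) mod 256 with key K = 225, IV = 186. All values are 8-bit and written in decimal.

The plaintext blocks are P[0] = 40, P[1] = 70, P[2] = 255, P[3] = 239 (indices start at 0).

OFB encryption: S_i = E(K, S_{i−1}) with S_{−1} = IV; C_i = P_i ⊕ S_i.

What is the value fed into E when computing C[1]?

C[0]: S = E(K, 186) = 155; 40 ⊕ 155 = 179.
C[1]: S = E(K, 155) = 124; 70 ⊕ 124 = 58.
So the input to E for block [1] is 155.

155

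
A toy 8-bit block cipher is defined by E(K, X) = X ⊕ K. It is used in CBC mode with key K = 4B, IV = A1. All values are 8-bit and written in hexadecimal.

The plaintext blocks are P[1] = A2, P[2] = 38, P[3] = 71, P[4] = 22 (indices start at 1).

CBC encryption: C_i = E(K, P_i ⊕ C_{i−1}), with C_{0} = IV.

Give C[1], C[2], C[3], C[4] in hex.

C[1] = 48, C[2] = 3B, C[3] = 01, C[4] = 68

C[1]: P[1] ⊕ A1 = 03; E(K, 03) = 48.
C[2]: P[2] ⊕ 48 = 70; E(K, 70) = 3B.
C[3]: P[3] ⊕ 3B = 4A; E(K, 4A) = 01.
C[4]: P[4] ⊕ 01 = 23; E(K, 23) = 68.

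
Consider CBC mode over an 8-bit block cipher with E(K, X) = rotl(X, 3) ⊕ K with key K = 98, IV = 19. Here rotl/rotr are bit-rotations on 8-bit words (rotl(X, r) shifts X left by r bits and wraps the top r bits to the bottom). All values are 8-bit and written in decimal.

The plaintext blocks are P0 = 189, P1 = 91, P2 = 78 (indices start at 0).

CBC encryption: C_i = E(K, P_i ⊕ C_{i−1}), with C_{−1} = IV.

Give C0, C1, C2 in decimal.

C0 = 23, C1 = 0, C2 = 16

C0: P0 ⊕ 19 = 174; E(K, 174) = 23.
C1: P1 ⊕ 23 = 76; E(K, 76) = 0.
C2: P2 ⊕ 0 = 78; E(K, 78) = 16.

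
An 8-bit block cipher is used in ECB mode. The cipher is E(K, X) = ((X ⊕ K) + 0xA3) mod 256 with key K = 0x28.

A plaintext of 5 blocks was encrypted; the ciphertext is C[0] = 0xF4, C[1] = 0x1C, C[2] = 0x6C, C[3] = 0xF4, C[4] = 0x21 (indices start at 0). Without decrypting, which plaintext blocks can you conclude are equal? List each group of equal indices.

P[0] = P[3]

ECB encrypts each block independently with the same key, so equal ciphertext blocks imply equal plaintext blocks.
C[0] = C[3] = 0xF4, so P[0] = P[3].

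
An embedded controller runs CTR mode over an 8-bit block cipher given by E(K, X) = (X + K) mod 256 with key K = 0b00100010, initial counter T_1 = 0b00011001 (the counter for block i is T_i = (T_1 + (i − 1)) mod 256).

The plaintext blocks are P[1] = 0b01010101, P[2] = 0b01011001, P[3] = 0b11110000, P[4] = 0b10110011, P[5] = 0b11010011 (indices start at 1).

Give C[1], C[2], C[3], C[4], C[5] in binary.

CTR encryption: S_i = E(K, T_i) where T_i is the counter for block i; C_i = P_i ⊕ S_i.
C[1]: T = 0b00011001, S = E(K, T) = 0b00111011; 0b01010101 ⊕ 0b00111011 = 0b01101110.
C[2]: T = 0b00011010, S = E(K, T) = 0b00111100; 0b01011001 ⊕ 0b00111100 = 0b01100101.
C[3]: T = 0b00011011, S = E(K, T) = 0b00111101; 0b11110000 ⊕ 0b00111101 = 0b11001101.
C[4]: T = 0b00011100, S = E(K, T) = 0b00111110; 0b10110011 ⊕ 0b00111110 = 0b10001101.
C[5]: T = 0b00011101, S = E(K, T) = 0b00111111; 0b11010011 ⊕ 0b00111111 = 0b11101100.

C[1] = 0b01101110, C[2] = 0b01100101, C[3] = 0b11001101, C[4] = 0b10001101, C[5] = 0b11101100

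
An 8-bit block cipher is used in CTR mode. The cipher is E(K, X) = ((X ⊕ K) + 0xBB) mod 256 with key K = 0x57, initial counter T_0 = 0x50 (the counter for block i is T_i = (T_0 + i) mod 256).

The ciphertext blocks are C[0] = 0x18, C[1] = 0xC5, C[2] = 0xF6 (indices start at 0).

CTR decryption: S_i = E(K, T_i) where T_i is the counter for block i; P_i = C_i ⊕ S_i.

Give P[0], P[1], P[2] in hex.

P[0]: T = 0x50, S = E(K, T) = 0xC2; 0x18 ⊕ 0xC2 = 0xDA.
P[1]: T = 0x51, S = E(K, T) = 0xC1; 0xC5 ⊕ 0xC1 = 0x04.
P[2]: T = 0x52, S = E(K, T) = 0xC0; 0xF6 ⊕ 0xC0 = 0x36.

P[0] = 0xDA, P[1] = 0x04, P[2] = 0x36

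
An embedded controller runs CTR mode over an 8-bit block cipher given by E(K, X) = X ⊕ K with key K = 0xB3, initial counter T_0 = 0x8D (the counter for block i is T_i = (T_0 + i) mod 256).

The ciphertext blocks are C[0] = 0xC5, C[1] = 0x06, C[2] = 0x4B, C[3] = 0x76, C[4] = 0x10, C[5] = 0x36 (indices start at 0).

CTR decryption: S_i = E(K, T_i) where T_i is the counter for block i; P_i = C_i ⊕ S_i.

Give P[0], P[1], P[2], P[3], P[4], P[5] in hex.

P[0] = 0xFB, P[1] = 0x3B, P[2] = 0x77, P[3] = 0x55, P[4] = 0x32, P[5] = 0x17

P[0]: T = 0x8D, S = E(K, T) = 0x3E; 0xC5 ⊕ 0x3E = 0xFB.
P[1]: T = 0x8E, S = E(K, T) = 0x3D; 0x06 ⊕ 0x3D = 0x3B.
P[2]: T = 0x8F, S = E(K, T) = 0x3C; 0x4B ⊕ 0x3C = 0x77.
P[3]: T = 0x90, S = E(K, T) = 0x23; 0x76 ⊕ 0x23 = 0x55.
P[4]: T = 0x91, S = E(K, T) = 0x22; 0x10 ⊕ 0x22 = 0x32.
P[5]: T = 0x92, S = E(K, T) = 0x21; 0x36 ⊕ 0x21 = 0x17.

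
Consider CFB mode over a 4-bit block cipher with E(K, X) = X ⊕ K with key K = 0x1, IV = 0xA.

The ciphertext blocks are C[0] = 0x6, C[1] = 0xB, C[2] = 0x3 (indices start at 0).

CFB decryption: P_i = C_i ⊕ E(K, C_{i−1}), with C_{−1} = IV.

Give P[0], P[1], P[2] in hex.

P[0]: E(K, 0xA) = 0xB; 0x6 ⊕ 0xB = 0xD.
P[1]: E(K, 0x6) = 0x7; 0xB ⊕ 0x7 = 0xC.
P[2]: E(K, 0xB) = 0xA; 0x3 ⊕ 0xA = 0x9.

P[0] = 0xD, P[1] = 0xC, P[2] = 0x9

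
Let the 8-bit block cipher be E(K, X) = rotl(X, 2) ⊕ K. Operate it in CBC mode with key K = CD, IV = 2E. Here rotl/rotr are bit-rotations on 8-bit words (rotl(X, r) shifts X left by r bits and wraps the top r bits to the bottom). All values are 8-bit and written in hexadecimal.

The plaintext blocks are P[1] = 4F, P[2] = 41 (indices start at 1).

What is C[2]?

C[2] = E9

CBC encryption: C_i = E(K, P_i ⊕ C_{i−1}), with C_{0} = IV.
C[1]: P[1] ⊕ 2E = 61; E(K, 61) = 48.
C[2]: P[2] ⊕ 48 = 09; E(K, 09) = E9.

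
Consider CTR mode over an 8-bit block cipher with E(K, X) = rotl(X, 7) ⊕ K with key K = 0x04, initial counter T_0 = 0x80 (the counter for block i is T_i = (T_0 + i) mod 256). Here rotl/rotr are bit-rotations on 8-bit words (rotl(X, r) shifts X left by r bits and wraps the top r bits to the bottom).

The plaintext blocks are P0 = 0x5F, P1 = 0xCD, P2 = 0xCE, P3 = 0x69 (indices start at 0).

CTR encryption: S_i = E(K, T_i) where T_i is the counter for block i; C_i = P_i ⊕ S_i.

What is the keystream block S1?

0xC4

C0: T = 0x80, S = E(K, T) = 0x44; 0x5F ⊕ 0x44 = 0x1B.
C1: T = 0x81, S = E(K, T) = 0xC4; 0xCD ⊕ 0xC4 = 0x09.
So S1 = 0xC4.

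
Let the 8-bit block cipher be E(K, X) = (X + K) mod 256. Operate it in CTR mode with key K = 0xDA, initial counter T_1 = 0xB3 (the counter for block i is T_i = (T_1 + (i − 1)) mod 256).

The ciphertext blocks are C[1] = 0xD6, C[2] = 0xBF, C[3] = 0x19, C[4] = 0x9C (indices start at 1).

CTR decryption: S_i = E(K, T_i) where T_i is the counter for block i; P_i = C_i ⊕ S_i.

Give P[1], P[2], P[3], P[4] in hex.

P[1] = 0x5B, P[2] = 0x31, P[3] = 0x96, P[4] = 0x0C

P[1]: T = 0xB3, S = E(K, T) = 0x8D; 0xD6 ⊕ 0x8D = 0x5B.
P[2]: T = 0xB4, S = E(K, T) = 0x8E; 0xBF ⊕ 0x8E = 0x31.
P[3]: T = 0xB5, S = E(K, T) = 0x8F; 0x19 ⊕ 0x8F = 0x96.
P[4]: T = 0xB6, S = E(K, T) = 0x90; 0x9C ⊕ 0x90 = 0x0C.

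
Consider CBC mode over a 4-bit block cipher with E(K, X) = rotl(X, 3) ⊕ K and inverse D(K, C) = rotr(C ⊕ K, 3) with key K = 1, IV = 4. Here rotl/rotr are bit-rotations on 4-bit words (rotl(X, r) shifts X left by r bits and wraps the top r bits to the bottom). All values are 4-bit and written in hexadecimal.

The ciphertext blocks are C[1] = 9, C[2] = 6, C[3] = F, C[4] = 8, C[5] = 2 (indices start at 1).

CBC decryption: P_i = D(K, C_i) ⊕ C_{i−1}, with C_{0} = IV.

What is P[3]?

P[3] = B

P[3]: D(K, F) = D; D ⊕ 6 = B.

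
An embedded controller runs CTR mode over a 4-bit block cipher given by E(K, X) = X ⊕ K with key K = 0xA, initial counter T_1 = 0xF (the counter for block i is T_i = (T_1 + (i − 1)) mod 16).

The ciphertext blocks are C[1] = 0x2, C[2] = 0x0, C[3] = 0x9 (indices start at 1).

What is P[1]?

P[1] = 0x7

CTR decryption: S_i = E(K, T_i) where T_i is the counter for block i; P_i = C_i ⊕ S_i.
P[1]: T = 0xF, S = E(K, T) = 0x5; 0x2 ⊕ 0x5 = 0x7.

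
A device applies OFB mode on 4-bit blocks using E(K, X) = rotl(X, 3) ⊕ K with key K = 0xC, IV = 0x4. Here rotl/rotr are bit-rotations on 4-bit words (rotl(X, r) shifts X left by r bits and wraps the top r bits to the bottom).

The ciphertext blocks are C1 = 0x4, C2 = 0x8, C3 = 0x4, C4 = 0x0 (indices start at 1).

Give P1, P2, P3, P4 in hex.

OFB decryption: S_i = E(K, S_{i−1}) with S_{0} = IV; P_i = C_i ⊕ S_i.
P1: S = E(K, 0x4) = 0xE; 0x4 ⊕ 0xE = 0xA.
P2: S = E(K, 0xE) = 0xB; 0x8 ⊕ 0xB = 0x3.
P3: S = E(K, 0xB) = 0x1; 0x4 ⊕ 0x1 = 0x5.
P4: S = E(K, 0x1) = 0x4; 0x0 ⊕ 0x4 = 0x4.

P1 = 0xA, P2 = 0x3, P3 = 0x5, P4 = 0x4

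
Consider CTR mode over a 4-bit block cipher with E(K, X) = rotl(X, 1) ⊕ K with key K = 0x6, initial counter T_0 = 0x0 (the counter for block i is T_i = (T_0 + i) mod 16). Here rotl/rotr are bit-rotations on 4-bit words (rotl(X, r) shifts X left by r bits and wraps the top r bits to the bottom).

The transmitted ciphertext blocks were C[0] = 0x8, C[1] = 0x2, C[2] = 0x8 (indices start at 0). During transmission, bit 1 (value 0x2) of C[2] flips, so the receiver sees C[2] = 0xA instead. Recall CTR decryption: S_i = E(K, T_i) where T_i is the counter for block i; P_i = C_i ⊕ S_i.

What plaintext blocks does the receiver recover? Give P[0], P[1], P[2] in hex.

P[0] = 0xE, P[1] = 0x6, P[2] = 0x8

Only C[2] changed, to 0xA. In CTR, a change in C_i flips the same bit in P_i only; the keystream is unaffected. Decrypting the received ciphertext:
P[0]: T = 0x0, S = E(K, T) = 0x6; 0x8 ⊕ 0x6 = 0xE.
P[1]: T = 0x1, S = E(K, T) = 0x4; 0x2 ⊕ 0x4 = 0x6.
P[2]: T = 0x2, S = E(K, T) = 0x2; 0xA ⊕ 0x2 = 0x8.
Blocks that differ from the original plaintext: P[2].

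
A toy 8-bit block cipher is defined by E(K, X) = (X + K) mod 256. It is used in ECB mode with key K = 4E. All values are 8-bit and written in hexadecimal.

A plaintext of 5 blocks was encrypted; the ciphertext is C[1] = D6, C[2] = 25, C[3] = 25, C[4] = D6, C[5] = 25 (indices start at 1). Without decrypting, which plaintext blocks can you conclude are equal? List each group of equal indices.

ECB encrypts each block independently with the same key, so equal ciphertext blocks imply equal plaintext blocks.
C[1] = C[4] = D6, so P[1] = P[4].
C[2] = C[3] = C[5] = 25, so P[2] = P[3] = P[5].

P[1] = P[4]; P[2] = P[3] = P[5]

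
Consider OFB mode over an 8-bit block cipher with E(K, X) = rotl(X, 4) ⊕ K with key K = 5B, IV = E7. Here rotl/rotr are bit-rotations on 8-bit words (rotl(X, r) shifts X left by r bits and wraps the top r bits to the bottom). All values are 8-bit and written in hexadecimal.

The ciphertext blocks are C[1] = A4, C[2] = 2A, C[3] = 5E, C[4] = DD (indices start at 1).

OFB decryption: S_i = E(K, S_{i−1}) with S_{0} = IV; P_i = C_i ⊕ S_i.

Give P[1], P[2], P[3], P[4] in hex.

P[1] = 81, P[2] = 23, P[3] = 95, P[4] = 3A

P[1]: S = E(K, E7) = 25; A4 ⊕ 25 = 81.
P[2]: S = E(K, 25) = 09; 2A ⊕ 09 = 23.
P[3]: S = E(K, 09) = CB; 5E ⊕ CB = 95.
P[4]: S = E(K, CB) = E7; DD ⊕ E7 = 3A.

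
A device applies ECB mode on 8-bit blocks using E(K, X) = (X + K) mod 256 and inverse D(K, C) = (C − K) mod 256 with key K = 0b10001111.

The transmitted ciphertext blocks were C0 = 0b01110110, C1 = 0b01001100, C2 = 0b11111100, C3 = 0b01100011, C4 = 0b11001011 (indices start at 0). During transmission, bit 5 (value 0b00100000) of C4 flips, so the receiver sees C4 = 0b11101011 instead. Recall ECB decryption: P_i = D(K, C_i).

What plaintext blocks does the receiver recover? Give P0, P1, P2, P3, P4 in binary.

P0 = 0b11100111, P1 = 0b10111101, P2 = 0b01101101, P3 = 0b11010100, P4 = 0b01011100

Only C4 changed, to 0b11101011. In ECB, a change in C_i affects only P_i. Decrypting the received ciphertext:
P0: D(K, 0b01110110) = 0b11100111.
P1: D(K, 0b01001100) = 0b10111101.
P2: D(K, 0b11111100) = 0b01101101.
P3: D(K, 0b01100011) = 0b11010100.
P4: D(K, 0b11101011) = 0b01011100.
Blocks that differ from the original plaintext: P4.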